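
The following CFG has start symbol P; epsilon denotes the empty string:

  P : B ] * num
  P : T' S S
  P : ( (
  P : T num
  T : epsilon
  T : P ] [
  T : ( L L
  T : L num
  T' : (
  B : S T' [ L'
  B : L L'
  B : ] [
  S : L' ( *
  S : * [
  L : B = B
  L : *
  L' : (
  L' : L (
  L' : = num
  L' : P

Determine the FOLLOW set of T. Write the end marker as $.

In P : T num: add FIRST(num) = { num }.
Union: FOLLOW(T) = { num }.

{ num }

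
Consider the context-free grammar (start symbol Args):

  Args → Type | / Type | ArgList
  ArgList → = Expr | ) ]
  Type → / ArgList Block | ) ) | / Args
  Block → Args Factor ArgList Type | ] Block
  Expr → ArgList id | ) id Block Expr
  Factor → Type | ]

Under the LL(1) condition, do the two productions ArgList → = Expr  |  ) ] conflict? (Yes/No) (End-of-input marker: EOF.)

FIRST(= Expr) = { = } and FIRST() ]) = { ) }.
The FIRST sets are disjoint and neither alternative is nullable — no conflict.

No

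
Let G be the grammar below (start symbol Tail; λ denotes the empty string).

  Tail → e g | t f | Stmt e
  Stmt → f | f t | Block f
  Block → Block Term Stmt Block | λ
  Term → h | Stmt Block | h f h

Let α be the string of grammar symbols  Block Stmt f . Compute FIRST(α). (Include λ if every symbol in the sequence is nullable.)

Add FIRST(Block)\{λ} = { f, h }; Block is nullable, continue.
Add FIRST(Stmt) = { f, h }; Stmt is not nullable, stop.

{ f, h }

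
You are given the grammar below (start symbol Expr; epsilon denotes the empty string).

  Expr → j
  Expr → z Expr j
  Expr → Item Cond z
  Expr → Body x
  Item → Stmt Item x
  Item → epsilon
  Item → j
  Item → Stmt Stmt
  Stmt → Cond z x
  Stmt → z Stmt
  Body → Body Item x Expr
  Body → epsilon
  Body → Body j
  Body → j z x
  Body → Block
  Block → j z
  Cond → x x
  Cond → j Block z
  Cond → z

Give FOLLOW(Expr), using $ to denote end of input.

{ $, j, x, z }

Expr is the start symbol, so $ ∈ FOLLOW(Expr).
In Expr → z Expr j: add FIRST(j) = { j }.
In Body → Body Item x Expr: Expr is at the end, add FOLLOW(Body) = { j, x, z }.
Union: FOLLOW(Expr) = { $, j, x, z }.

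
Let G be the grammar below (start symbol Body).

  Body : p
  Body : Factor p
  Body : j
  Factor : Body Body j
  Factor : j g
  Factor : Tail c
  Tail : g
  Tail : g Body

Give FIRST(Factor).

From Factor : Body Body j: add FIRST(Body) = { g, j, p }.
Factor : j g contributes {j}.
From Factor : Tail c: add FIRST(Tail) = { g }.
Union: FIRST(Factor) = { g, j, p }.

{ g, j, p }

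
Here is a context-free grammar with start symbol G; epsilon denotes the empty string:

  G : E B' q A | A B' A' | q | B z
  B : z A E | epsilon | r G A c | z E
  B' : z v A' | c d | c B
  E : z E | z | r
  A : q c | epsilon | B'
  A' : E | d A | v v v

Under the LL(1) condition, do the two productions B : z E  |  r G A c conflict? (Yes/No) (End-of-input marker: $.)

FIRST(z E) = { z } and FIRST(r G A c) = { r }.
The FIRST sets are disjoint and neither alternative is nullable — no conflict.

No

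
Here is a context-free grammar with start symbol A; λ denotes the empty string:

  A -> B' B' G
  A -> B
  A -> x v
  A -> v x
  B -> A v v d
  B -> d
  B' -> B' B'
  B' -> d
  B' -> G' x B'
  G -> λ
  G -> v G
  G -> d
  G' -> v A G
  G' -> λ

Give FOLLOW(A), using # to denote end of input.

{ #, d, v, x }

A is the start symbol, so # ∈ FOLLOW(A).
In B -> A v v d: add FIRST(v v d) = { v }.
In G' -> v A G: add FIRST(G)\{λ} = { d, v }.
  Since G is nullable, also add FOLLOW(G') = { x }.
Union: FOLLOW(A) = { #, d, v, x }.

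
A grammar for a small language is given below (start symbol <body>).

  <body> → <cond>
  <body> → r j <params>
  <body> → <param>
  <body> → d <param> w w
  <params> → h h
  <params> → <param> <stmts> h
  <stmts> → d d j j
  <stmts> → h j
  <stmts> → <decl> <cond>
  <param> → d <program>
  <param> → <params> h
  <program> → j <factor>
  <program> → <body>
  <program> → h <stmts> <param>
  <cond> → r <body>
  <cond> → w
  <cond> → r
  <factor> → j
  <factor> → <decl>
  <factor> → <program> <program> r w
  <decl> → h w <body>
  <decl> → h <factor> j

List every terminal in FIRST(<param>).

{ d, h }

<param> → d <program> contributes {d}.
From <param> → <params> h: add FIRST(<params>) = { d, h }.
Union: FIRST(<param>) = { d, h }.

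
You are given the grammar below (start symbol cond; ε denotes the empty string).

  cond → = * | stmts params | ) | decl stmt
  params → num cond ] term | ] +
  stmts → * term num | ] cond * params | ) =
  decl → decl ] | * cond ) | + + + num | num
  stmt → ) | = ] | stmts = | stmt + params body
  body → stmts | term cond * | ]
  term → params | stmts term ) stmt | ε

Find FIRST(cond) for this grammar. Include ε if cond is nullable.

cond → = * contributes {=}.
From cond → stmts params: add FIRST(stmts) = { ), *, ] }.
cond → ) contributes {)}.
From cond → decl stmt: add FIRST(decl) = { *, +, num }.
Union: FIRST(cond) = { ), *, +, =, ], num }.

{ ), *, +, =, ], num }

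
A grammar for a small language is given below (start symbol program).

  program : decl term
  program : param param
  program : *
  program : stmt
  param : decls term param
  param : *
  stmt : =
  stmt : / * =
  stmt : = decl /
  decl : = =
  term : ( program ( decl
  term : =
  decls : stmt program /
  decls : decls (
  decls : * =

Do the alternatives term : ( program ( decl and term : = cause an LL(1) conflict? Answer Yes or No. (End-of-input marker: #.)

No

FIRST(( program ( decl) = { ( } and FIRST(=) = { = }.
The FIRST sets are disjoint and neither alternative is nullable — no conflict.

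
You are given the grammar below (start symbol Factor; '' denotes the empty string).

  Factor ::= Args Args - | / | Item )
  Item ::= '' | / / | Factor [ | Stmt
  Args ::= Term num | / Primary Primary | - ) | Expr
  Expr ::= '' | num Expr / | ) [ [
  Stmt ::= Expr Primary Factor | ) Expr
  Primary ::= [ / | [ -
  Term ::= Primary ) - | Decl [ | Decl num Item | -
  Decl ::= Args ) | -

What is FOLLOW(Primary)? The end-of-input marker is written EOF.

{ ), -, /, [, num }

In Args ::= / Primary Primary: add FIRST(Primary) = { [ }.
In Args ::= / Primary Primary: Primary is at the end, add FOLLOW(Args) = { ), -, /, [, num }.
In Stmt ::= Expr Primary Factor: add FIRST(Factor) = { ), -, /, [, num }.
In Term ::= Primary ) -: add FIRST() -) = { ) }.
Union: FOLLOW(Primary) = { ), -, /, [, num }.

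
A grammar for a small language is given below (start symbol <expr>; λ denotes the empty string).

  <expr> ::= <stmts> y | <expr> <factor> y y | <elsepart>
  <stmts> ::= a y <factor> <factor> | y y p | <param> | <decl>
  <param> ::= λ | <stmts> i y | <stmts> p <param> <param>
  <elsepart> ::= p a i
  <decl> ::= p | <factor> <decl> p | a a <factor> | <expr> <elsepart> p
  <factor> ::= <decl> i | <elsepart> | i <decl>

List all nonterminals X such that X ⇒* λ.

{ <param>, <stmts> }

Directly nullable (have an λ-production): <param>.
<stmts> ::= <param> with every symbol nullable, so <stmts> is nullable.
No other nonterminal has a production whose RHS symbols are all nullable.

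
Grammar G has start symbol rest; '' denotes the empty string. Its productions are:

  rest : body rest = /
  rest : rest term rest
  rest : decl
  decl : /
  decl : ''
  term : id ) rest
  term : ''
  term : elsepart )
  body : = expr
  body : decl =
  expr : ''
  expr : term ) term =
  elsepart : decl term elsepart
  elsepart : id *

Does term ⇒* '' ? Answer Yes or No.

term has an ''-production, so term ⇒ ''.

Yes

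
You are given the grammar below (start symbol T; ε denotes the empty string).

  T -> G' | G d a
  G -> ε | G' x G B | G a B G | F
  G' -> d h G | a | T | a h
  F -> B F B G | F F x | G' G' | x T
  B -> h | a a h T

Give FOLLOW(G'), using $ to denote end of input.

In T -> G': G' is at the end, add FOLLOW(T) = { $, a, d, h, x }.
In G -> G' x G B: add FIRST(x G B) = { x }.
In F -> G' G': add FIRST(G') = { a, d, h, x }.
In F -> G' G': G' is at the end, add FOLLOW(F) = { $, a, d, h, x }.
Union: FOLLOW(G') = { $, a, d, h, x }.

{ $, a, d, h, x }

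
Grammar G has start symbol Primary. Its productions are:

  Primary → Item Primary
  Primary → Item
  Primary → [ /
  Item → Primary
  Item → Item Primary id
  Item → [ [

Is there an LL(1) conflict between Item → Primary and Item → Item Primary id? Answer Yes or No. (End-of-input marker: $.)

FIRST(Primary) = { [ } and FIRST(Item Primary id) = { [ }.
Both contain [, so the two alternatives are not disjoint — LL(1) conflict.

Yes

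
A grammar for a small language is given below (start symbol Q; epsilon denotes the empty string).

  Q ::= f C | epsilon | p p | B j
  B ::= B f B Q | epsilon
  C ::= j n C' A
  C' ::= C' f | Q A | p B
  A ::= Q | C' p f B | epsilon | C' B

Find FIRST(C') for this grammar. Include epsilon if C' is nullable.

{ f, j, p, epsilon }

From C' ::= C' f: C' nullable, take FIRST(C') ∪ {f} = { f, j, p }.
From C' ::= Q A: Q, A nullable, take FIRST(Q) ∪ FIRST(A) = { f, j, p }; also epsilon since the whole RHS is nullable.
C' ::= p B contributes {p}.
Union: FIRST(C') = { f, j, p, epsilon }.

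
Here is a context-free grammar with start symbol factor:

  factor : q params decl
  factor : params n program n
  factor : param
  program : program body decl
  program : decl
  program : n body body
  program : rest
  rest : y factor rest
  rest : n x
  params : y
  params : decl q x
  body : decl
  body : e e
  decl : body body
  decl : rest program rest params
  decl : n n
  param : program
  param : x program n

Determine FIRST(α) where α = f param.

f is a terminal; add {f} and stop.

{ f }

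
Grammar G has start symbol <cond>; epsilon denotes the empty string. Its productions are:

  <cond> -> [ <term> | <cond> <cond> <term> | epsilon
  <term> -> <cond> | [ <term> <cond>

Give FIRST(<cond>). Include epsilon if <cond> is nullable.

<cond> -> [ <term> contributes {[}.
From <cond> -> <cond> <cond> <term>: <cond>, <cond>, <term> nullable, take FIRST(<cond>) ∪ FIRST(<cond>) ∪ FIRST(<term>) = { [ }; also epsilon since the whole RHS is nullable.
<cond> -> epsilon contributes epsilon.
Union: FIRST(<cond>) = { [, epsilon }.

{ [, epsilon }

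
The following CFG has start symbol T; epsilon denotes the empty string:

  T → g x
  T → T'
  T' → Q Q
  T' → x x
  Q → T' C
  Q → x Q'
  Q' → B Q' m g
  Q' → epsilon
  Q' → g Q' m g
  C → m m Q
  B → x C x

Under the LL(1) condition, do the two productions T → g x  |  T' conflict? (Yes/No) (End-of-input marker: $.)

FIRST(g x) = { g } and FIRST(T') = { x }.
The FIRST sets are disjoint and neither alternative is nullable — no conflict.

No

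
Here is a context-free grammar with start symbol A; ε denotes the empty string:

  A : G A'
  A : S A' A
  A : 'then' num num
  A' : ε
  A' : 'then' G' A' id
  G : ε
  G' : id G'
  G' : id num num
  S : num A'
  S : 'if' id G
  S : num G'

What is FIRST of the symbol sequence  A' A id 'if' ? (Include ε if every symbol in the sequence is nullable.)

{ 'if', 'then', id, num }

Add FIRST(A')\{ε} = { 'then' }; A' is nullable, continue.
Add FIRST(A)\{ε} = { 'if', 'then', num }; A is nullable, continue.
id is a terminal; add {id} and stop.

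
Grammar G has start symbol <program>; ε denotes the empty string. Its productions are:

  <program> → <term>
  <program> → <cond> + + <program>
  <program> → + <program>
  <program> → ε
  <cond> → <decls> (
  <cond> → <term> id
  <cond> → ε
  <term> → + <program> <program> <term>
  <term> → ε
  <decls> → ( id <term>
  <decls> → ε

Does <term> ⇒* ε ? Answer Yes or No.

<term> has an ε-production, so <term> ⇒ ε.

Yes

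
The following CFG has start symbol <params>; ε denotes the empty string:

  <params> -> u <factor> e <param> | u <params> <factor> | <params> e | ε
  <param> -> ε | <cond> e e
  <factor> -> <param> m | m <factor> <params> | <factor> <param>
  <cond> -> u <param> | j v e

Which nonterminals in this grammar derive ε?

Directly nullable (have an ε-production): <params>, <param>.
No other nonterminal has a production whose RHS symbols are all nullable.

{ <param>, <params> }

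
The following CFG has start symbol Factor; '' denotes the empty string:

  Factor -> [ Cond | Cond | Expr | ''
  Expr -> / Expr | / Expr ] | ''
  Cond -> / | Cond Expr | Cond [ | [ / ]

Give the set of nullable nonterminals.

Directly nullable (have an ''-production): Factor, Expr.
No other nonterminal has a production whose RHS symbols are all nullable.

{ Expr, Factor }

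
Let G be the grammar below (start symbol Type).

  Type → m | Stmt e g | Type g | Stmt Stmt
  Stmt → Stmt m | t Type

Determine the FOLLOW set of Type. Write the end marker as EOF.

Type is the start symbol, so EOF ∈ FOLLOW(Type).
In Type → Type g: add FIRST(g) = { g }.
In Stmt → t Type: Type is at the end, add FOLLOW(Stmt) = { EOF, e, g, m, t }.
Union: FOLLOW(Type) = { EOF, e, g, m, t }.

{ EOF, e, g, m, t }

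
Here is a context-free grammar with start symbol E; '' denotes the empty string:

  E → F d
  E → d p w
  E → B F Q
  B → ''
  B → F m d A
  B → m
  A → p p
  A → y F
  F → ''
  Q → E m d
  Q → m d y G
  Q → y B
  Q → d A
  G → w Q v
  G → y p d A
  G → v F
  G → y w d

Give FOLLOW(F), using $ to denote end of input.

In E → F d: add FIRST(d) = { d }.
In E → B F Q: add FIRST(Q) = { d, m, y }.
In B → F m d A: add FIRST(m d A) = { m }.
In A → y F: F is at the end, add FOLLOW(A) = { $, d, m, v, y }.
In G → v F: F is at the end, add FOLLOW(G) = { $, m, v }.
Union: FOLLOW(F) = { $, d, m, v, y }.

{ $, d, m, v, y }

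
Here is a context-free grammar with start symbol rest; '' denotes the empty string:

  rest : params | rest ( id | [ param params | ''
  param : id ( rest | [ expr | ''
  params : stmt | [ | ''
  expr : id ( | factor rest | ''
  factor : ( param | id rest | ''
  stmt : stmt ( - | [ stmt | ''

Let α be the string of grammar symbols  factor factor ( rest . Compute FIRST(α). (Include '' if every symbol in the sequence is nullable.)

{ (, id }

Add FIRST(factor)\{''} = { (, id }; factor is nullable, continue.
Add FIRST(factor)\{''} = { (, id }; factor is nullable, continue.
( is a terminal; add {(} and stop.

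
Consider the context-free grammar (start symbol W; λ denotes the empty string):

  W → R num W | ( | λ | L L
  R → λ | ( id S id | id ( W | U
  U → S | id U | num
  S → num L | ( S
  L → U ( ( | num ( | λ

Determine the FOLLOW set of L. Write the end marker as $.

{ $, (, id, num }

In W → L L: add FIRST(L)\{λ} = { (, id, num }.
  Since L is nullable, also add FOLLOW(W) = { $, num }.
In W → L L: L is at the end, add FOLLOW(W) = { $, num }.
In S → num L: L is at the end, add FOLLOW(S) = { (, id, num }.
Union: FOLLOW(L) = { $, (, id, num }.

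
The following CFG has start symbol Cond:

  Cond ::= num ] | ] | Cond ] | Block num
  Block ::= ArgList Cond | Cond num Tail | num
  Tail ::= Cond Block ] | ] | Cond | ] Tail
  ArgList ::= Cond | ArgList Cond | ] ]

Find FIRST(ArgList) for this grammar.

From ArgList ::= Cond: add FIRST(Cond) = { ], num }.
From ArgList ::= ArgList Cond: add FIRST(ArgList) = { ], num }.
ArgList ::= ] ] contributes {]}.
Union: FIRST(ArgList) = { ], num }.

{ ], num }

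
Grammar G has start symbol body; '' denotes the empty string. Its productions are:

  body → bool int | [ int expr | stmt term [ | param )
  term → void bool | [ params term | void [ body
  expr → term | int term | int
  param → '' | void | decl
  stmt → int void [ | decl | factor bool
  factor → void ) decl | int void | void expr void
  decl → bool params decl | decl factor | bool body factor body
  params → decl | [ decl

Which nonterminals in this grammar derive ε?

Directly nullable (have an ''-production): param.
No other nonterminal has a production whose RHS symbols are all nullable.

{ param }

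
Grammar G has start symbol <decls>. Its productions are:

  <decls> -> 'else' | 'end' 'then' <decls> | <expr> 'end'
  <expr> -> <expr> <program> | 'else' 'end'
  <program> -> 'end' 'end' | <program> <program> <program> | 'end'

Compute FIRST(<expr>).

{ 'else' }

From <expr> -> <expr> <program>: add FIRST(<expr>) = { 'else' }.
<expr> -> 'else' 'end' contributes {'else'}.
Union: FIRST(<expr>) = { 'else' }.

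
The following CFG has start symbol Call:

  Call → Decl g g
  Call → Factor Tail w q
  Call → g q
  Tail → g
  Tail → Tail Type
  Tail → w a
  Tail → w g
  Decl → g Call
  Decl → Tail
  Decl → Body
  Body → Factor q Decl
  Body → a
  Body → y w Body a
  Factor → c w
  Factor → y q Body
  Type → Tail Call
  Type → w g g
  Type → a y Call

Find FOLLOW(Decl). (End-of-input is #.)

{ a, g, q, w }

In Call → Decl g g: add FIRST(g g) = { g }.
In Body → Factor q Decl: Decl is at the end, add FOLLOW(Body) = { a, g, q, w }.
Union: FOLLOW(Decl) = { a, g, q, w }.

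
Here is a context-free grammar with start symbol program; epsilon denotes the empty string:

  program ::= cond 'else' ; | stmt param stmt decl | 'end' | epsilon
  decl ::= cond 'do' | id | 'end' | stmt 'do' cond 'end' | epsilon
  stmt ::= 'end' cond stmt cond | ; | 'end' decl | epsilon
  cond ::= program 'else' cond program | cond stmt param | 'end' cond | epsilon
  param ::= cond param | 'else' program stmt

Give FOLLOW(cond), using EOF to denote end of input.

In program ::= cond 'else' ;: add FIRST('else' ;) = { 'else' }.
In decl ::= cond 'do': add FIRST('do') = { 'do' }.
In decl ::= stmt 'do' cond 'end': add FIRST('end') = { 'end' }.
In stmt ::= 'end' cond stmt cond: add FIRST(stmt cond)\{epsilon} = { 'else', 'end', ; }.
  Since stmt cond is nullable, also add FOLLOW(stmt) = { EOF, 'do', 'else', 'end', ;, id }.
In stmt ::= 'end' cond stmt cond: cond is at the end, add FOLLOW(stmt) = { EOF, 'do', 'else', 'end', ;, id }.
In cond ::= program 'else' cond program: add FIRST(program)\{epsilon} = { 'else', 'end', ; }.
  Since program is nullable, also add FOLLOW(cond) = { EOF, 'do', 'else', 'end', ;, id }.
In cond ::= cond stmt param: add FIRST(stmt param) = { 'else', 'end', ; }.
In cond ::= 'end' cond: cond is at the end, add FOLLOW(cond) = { EOF, 'do', 'else', 'end', ;, id }.
In param ::= cond param: add FIRST(param) = { 'else', 'end', ; }.
Union: FOLLOW(cond) = { EOF, 'do', 'else', 'end', ;, id }.

{ EOF, 'do', 'else', 'end', ;, id }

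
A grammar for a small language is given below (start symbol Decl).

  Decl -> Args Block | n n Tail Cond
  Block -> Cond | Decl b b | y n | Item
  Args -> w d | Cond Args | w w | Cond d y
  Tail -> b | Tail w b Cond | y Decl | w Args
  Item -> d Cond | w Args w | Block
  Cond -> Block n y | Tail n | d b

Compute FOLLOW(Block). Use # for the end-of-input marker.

In Decl -> Args Block: Block is at the end, add FOLLOW(Decl) = { #, b, d, n, w, y }.
In Item -> Block: Block is at the end, add FOLLOW(Item) = { #, b, d, n, w, y }.
In Cond -> Block n y: add FIRST(n y) = { n }.
Union: FOLLOW(Block) = { #, b, d, n, w, y }.

{ #, b, d, n, w, y }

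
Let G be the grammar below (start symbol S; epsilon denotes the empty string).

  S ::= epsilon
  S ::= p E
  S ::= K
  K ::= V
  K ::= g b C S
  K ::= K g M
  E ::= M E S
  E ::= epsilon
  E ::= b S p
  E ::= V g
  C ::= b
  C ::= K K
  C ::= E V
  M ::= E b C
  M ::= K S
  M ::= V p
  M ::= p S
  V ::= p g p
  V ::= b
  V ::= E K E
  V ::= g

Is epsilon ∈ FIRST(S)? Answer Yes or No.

Yes

S has an epsilon-production, so S ⇒ epsilon.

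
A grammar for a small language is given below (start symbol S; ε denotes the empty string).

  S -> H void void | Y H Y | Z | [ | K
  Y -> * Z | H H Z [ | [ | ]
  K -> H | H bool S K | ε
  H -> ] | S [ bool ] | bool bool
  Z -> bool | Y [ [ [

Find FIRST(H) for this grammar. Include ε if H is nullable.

H -> ] contributes {]}.
From H -> S [ bool ]: S nullable, take FIRST(S) ∪ {[} = { *, [, ], bool }.
H -> bool bool contributes {bool}.
Union: FIRST(H) = { *, [, ], bool }.

{ *, [, ], bool }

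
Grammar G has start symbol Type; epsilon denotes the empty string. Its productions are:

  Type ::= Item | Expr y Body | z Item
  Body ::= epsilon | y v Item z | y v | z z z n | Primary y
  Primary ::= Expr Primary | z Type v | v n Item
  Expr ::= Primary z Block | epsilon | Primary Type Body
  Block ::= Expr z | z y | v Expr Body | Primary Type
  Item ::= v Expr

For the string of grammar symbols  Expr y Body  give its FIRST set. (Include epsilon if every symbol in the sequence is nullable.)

{ v, y, z }

Add FIRST(Expr)\{epsilon} = { v, z }; Expr is nullable, continue.
y is a terminal; add {y} and stop.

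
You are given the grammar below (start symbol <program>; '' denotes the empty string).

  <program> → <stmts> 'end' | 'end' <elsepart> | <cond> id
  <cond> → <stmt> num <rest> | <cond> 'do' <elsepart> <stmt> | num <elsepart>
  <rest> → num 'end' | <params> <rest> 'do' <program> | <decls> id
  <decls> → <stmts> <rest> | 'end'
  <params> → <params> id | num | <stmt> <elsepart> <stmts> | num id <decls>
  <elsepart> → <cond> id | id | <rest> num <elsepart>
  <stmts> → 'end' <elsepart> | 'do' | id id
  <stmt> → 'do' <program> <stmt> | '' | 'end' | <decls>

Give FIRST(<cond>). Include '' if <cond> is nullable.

{ 'do', 'end', id, num }

From <cond> → <stmt> num <rest>: <stmt> nullable, take FIRST(<stmt>) ∪ {num} = { 'do', 'end', id, num }.
From <cond> → <cond> 'do' <elsepart> <stmt>: add FIRST(<cond>) = { 'do', 'end', id, num }.
<cond> → num <elsepart> contributes {num}.
Union: FIRST(<cond>) = { 'do', 'end', id, num }.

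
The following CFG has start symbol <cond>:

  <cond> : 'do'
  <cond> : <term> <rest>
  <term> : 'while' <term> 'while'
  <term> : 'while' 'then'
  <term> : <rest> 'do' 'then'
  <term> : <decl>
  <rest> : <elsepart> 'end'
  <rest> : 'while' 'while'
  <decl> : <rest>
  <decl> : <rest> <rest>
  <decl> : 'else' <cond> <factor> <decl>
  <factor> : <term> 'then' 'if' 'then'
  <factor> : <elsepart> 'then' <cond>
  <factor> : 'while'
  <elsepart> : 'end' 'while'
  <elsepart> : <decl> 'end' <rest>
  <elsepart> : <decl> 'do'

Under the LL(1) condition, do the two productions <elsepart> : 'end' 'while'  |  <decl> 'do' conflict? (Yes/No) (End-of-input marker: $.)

Yes

FIRST('end' 'while') = { 'end' } and FIRST(<decl> 'do') = { 'else', 'end', 'while' }.
Both contain 'end', so the two alternatives are not disjoint — LL(1) conflict.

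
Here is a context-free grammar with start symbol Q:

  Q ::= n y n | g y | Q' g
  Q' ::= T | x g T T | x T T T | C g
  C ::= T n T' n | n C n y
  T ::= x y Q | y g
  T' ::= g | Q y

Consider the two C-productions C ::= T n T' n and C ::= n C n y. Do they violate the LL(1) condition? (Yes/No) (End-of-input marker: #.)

No

FIRST(T n T' n) = { x, y } and FIRST(n C n y) = { n }.
The FIRST sets are disjoint and neither alternative is nullable — no conflict.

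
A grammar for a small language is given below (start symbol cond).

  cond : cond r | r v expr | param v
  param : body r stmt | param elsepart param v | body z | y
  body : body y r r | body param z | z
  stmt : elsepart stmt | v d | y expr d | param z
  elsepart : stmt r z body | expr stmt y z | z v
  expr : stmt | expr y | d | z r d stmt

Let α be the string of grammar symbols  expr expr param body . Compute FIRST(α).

Add FIRST(expr) = { d, v, y, z }; expr is not nullable, stop.

{ d, v, y, z }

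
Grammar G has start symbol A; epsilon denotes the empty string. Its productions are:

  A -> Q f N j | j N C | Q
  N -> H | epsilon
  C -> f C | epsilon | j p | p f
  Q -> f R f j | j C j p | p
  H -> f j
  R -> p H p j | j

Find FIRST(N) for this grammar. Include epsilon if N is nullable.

{ f, epsilon }

From N -> H: add FIRST(H) = { f }.
N -> epsilon contributes epsilon.
Union: FIRST(N) = { f, epsilon }.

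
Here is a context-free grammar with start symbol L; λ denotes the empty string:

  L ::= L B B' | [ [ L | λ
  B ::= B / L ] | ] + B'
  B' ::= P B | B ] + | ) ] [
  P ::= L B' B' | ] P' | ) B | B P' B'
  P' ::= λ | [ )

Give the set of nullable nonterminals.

{ L, P' }

Directly nullable (have an λ-production): L, P'.
No other nonterminal has a production whose RHS symbols are all nullable.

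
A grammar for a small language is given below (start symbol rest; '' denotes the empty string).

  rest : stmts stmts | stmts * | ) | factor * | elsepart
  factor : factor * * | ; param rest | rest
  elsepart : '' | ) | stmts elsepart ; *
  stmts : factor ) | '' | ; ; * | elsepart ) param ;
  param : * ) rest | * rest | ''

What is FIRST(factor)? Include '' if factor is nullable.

From factor : factor * *: factor nullable, take FIRST(factor) ∪ {*} = { ), *, ; }.
factor : ; param rest contributes {;}.
From factor : rest: add FIRST(rest) = { ), *, ;, '' } (including '' since rest is nullable).
Union: FIRST(factor) = { ), *, ;, '' }.

{ ), *, ;, '' }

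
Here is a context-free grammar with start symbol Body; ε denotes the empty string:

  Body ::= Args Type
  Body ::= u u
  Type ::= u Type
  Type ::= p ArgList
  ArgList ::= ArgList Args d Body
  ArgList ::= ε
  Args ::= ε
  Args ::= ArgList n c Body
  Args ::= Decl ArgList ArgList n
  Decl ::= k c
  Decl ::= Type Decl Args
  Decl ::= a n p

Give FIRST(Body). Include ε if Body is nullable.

From Body ::= Args Type: Args nullable, take FIRST(Args) ∪ FIRST(Type) = { a, d, k, n, p, u }.
Body ::= u u contributes {u}.
Union: FIRST(Body) = { a, d, k, n, p, u }.

{ a, d, k, n, p, u }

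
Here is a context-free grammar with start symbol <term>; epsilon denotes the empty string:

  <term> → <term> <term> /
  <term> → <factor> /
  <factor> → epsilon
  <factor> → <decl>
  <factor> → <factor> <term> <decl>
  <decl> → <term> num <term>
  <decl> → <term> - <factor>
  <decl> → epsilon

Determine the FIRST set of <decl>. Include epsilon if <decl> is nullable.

From <decl> → <term> num <term>: add FIRST(<term>) = { / }.
From <decl> → <term> - <factor>: add FIRST(<term>) = { / }.
<decl> → epsilon contributes epsilon.
Union: FIRST(<decl>) = { /, epsilon }.

{ /, epsilon }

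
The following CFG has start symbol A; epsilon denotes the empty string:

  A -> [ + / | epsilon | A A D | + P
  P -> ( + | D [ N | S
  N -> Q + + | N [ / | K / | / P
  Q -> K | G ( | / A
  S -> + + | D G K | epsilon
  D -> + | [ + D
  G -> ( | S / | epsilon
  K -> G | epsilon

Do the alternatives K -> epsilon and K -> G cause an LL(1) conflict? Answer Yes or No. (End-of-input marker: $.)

FIRST(epsilon) = { epsilon } and FIRST(G) = { (, +, /, [, epsilon }.
Both alternatives are nullable, violating the LL(1) condition.

Yes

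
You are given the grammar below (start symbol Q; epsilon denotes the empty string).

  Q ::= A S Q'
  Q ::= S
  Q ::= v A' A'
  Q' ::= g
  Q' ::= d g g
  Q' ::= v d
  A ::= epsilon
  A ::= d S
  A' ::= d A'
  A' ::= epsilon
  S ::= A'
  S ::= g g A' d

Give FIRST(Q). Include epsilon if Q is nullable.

From Q ::= A S Q': A, S nullable, take FIRST(A) ∪ FIRST(S) ∪ FIRST(Q') = { d, g, v }.
From Q ::= S: add FIRST(S) = { d, g, epsilon } (including epsilon since S is nullable).
Q ::= v A' A' contributes {v}.
Union: FIRST(Q) = { d, g, v, epsilon }.

{ d, g, v, epsilon }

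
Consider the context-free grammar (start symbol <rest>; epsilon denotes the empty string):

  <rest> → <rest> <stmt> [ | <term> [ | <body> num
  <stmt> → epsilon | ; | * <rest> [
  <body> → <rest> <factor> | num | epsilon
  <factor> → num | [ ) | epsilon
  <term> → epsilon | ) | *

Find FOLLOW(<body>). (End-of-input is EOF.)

{ num }

In <rest> → <body> num: add FIRST(num) = { num }.
Union: FOLLOW(<body>) = { num }.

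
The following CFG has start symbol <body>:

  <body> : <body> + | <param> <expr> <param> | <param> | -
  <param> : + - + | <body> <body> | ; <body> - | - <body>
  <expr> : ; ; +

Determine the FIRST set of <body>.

From <body> : <body> +: add FIRST(<body>) = { +, -, ; }.
From <body> : <param> <expr> <param>: add FIRST(<param>) = { +, -, ; }.
From <body> : <param>: add FIRST(<param>) = { +, -, ; }.
<body> : - contributes {-}.
Union: FIRST(<body>) = { +, -, ; }.

{ +, -, ; }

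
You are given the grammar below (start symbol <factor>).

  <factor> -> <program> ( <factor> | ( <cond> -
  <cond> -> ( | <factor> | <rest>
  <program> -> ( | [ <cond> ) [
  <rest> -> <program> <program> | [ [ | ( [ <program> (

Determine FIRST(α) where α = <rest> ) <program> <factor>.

Add FIRST(<rest>) = { (, [ }; <rest> is not nullable, stop.

{ (, [ }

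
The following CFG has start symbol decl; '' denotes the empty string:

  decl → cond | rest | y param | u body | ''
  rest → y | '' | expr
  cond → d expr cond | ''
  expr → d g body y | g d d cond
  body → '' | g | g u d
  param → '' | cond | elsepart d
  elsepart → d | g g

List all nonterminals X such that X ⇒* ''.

Directly nullable (have an ''-production): decl, rest, cond, body, param.
No other nonterminal has a production whose RHS symbols are all nullable.

{ body, cond, decl, param, rest }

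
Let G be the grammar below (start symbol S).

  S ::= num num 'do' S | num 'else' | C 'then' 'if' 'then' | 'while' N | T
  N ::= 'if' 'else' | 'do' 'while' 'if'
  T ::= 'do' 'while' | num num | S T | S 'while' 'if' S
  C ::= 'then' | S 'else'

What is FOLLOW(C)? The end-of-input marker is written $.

In S ::= C 'then' 'if' 'then': add FIRST('then' 'if' 'then') = { 'then' }.
Union: FOLLOW(C) = { 'then' }.

{ 'then' }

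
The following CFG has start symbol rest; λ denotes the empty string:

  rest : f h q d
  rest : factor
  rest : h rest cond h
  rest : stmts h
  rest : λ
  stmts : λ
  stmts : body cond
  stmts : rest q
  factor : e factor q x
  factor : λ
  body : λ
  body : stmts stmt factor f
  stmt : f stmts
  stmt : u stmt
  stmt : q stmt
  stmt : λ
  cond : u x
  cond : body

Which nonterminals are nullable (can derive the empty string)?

Directly nullable (have an λ-production): rest, stmts, factor, body, stmt.
cond : body with every symbol nullable, so cond is nullable.

{ body, cond, factor, rest, stmt, stmts }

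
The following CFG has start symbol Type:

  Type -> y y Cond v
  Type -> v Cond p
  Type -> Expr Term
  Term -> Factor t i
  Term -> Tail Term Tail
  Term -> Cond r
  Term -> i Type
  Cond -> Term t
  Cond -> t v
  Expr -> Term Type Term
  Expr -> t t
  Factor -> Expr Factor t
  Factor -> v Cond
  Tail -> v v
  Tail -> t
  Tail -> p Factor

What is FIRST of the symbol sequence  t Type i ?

{ t }

t is a terminal; add {t} and stop.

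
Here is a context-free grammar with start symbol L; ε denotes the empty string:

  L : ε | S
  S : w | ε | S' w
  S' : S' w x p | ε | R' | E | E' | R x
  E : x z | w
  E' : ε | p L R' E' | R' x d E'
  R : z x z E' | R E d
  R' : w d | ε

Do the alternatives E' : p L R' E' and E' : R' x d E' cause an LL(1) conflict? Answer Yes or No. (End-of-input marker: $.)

FIRST(p L R' E') = { p } and FIRST(R' x d E') = { w, x }.
The FIRST sets are disjoint and neither alternative is nullable — no conflict.

No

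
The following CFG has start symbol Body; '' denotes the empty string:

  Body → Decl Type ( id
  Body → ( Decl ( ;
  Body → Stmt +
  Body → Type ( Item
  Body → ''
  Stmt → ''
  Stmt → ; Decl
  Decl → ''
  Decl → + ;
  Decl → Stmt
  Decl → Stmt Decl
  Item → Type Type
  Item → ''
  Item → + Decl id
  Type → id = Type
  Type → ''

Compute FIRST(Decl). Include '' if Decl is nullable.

{ +, ;, '' }

Decl → '' contributes ''.
Decl → + ; contributes {+}.
From Decl → Stmt: add FIRST(Stmt) = { ;, '' } (including '' since Stmt is nullable).
From Decl → Stmt Decl: Stmt, Decl nullable, take FIRST(Stmt) ∪ FIRST(Decl) = { +, ; }; also '' since the whole RHS is nullable.
Union: FIRST(Decl) = { +, ;, '' }.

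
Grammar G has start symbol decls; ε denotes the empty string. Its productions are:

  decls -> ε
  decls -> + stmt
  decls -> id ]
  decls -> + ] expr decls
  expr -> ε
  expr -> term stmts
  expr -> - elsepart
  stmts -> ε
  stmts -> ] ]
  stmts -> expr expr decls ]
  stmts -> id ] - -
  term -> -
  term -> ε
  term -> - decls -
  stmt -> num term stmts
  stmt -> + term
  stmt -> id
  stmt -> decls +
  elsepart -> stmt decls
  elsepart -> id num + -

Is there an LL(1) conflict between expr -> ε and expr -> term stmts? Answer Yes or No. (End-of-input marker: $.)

Yes

FIRST(ε) = { ε } and FIRST(term stmts) = { +, -, ], id, ε }.
Both alternatives are nullable, violating the LL(1) condition.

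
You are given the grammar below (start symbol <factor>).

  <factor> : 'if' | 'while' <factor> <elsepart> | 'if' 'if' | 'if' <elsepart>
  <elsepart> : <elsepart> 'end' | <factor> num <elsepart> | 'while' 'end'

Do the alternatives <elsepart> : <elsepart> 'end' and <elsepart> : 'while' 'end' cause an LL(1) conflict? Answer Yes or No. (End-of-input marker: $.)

Yes

FIRST(<elsepart> 'end') = { 'if', 'while' } and FIRST('while' 'end') = { 'while' }.
Both contain 'while', so the two alternatives are not disjoint — LL(1) conflict.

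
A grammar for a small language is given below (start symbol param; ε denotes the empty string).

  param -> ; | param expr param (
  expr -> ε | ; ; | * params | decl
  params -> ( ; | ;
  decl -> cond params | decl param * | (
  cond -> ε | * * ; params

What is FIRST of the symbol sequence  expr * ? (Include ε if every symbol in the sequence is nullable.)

Add FIRST(expr)\{ε} = { (, *, ; }; expr is nullable, continue.
* is a terminal; add {*} and stop.

{ (, *, ; }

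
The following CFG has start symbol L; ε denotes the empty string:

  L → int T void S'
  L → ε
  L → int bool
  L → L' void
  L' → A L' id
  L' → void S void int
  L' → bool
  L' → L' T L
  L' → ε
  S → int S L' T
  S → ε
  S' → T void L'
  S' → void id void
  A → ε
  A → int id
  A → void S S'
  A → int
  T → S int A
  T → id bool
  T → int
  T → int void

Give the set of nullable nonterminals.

{ A, L, L', S }

Directly nullable (have an ε-production): L, L', S, A.
No other nonterminal has a production whose RHS symbols are all nullable.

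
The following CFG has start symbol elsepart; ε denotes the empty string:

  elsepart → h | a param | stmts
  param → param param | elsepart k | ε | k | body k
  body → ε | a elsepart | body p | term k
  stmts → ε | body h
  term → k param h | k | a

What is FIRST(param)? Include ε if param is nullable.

From param → param param: param, param nullable, take FIRST(param) ∪ FIRST(param) = { a, h, k, p }; also ε since the whole RHS is nullable.
From param → elsepart k: elsepart nullable, take FIRST(elsepart) ∪ {k} = { a, h, k, p }.
param → ε contributes ε.
param → k contributes {k}.
From param → body k: body nullable, take FIRST(body) ∪ {k} = { a, k, p }.
Union: FIRST(param) = { a, h, k, p, ε }.

{ a, h, k, p, ε }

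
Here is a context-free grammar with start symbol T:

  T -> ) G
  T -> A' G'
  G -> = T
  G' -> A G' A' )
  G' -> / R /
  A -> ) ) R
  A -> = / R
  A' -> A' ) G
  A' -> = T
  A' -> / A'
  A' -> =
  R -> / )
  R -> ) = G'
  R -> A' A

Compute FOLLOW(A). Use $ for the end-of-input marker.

{ ), /, = }

In G' -> A G' A' ): add FIRST(G' A' )) = { ), /, = }.
In R -> A' A: A is at the end, add FOLLOW(R) = { ), /, = }.
Union: FOLLOW(A) = { ), /, = }.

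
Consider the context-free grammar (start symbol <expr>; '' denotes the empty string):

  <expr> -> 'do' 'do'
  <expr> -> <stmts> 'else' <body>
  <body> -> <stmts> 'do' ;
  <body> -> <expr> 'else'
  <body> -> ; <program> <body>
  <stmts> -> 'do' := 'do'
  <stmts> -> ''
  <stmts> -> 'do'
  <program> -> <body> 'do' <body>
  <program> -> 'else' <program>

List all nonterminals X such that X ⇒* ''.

{ <stmts> }

Directly nullable (have an ''-production): <stmts>.
No other nonterminal has a production whose RHS symbols are all nullable.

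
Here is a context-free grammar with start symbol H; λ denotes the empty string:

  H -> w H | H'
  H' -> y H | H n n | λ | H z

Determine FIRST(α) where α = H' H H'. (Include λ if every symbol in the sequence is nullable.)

{ n, w, y, z, λ }

Add FIRST(H')\{λ} = { n, w, y, z }; H' is nullable, continue.
Add FIRST(H)\{λ} = { n, w, y, z }; H is nullable, continue.
Add FIRST(H')\{λ} = { n, w, y, z }; H' is nullable, continue.
Every symbol is nullable, so include λ.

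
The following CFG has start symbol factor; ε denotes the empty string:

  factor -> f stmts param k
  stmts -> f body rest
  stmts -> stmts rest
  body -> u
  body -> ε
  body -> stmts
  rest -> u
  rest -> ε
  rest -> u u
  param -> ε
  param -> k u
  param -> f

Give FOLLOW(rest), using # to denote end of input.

In stmts -> f body rest: rest is at the end, add FOLLOW(stmts) = { f, k, u }.
In stmts -> stmts rest: rest is at the end, add FOLLOW(stmts) = { f, k, u }.
Union: FOLLOW(rest) = { f, k, u }.

{ f, k, u }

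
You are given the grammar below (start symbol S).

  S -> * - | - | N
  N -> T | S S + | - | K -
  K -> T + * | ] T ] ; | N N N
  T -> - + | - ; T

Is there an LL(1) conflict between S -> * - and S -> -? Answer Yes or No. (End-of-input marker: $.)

FIRST(* -) = { * } and FIRST(-) = { - }.
The FIRST sets are disjoint and neither alternative is nullable — no conflict.

No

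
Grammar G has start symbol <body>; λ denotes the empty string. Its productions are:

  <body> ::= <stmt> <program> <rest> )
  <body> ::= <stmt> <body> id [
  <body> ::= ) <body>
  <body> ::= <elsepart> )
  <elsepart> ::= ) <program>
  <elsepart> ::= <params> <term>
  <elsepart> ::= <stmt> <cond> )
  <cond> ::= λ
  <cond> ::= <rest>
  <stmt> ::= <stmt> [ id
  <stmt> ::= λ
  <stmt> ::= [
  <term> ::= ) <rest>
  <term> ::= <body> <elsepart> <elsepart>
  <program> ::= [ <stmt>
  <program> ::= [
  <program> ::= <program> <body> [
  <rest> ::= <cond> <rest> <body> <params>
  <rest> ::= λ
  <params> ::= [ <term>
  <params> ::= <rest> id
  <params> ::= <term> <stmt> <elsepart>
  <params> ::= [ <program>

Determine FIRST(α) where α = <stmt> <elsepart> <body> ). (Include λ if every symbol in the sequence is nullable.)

Add FIRST(<stmt>)\{λ} = { [ }; <stmt> is nullable, continue.
Add FIRST(<elsepart>) = { ), [, id }; <elsepart> is not nullable, stop.

{ ), [, id }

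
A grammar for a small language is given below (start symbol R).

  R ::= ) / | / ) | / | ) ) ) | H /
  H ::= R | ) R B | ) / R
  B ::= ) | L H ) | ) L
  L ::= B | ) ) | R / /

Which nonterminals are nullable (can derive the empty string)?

{ } (none)

No nonterminal has an empty production or an RHS whose symbols are all nullable.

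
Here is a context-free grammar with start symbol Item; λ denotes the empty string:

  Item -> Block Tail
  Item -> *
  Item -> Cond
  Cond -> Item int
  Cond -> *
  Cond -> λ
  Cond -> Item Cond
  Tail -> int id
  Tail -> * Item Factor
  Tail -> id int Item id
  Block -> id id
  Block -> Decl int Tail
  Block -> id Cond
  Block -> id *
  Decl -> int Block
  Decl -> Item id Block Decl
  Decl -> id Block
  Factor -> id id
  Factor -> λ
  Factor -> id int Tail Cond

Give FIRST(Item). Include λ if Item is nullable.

From Item -> Block Tail: add FIRST(Block) = { *, id, int }.
Item -> * contributes {*}.
From Item -> Cond: add FIRST(Cond) = { *, id, int, λ } (including λ since Cond is nullable).
Union: FIRST(Item) = { *, id, int, λ }.

{ *, id, int, λ }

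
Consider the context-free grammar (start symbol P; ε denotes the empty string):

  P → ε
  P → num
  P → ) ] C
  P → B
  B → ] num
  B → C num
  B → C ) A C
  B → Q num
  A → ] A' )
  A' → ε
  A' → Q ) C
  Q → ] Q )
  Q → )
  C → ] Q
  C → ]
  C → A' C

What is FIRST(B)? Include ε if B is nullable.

{ ), ] }

B → ] num contributes {]}.
From B → C num: add FIRST(C) = { ), ] }.
From B → C ) A C: add FIRST(C) = { ), ] }.
From B → Q num: add FIRST(Q) = { ), ] }.
Union: FIRST(B) = { ), ] }.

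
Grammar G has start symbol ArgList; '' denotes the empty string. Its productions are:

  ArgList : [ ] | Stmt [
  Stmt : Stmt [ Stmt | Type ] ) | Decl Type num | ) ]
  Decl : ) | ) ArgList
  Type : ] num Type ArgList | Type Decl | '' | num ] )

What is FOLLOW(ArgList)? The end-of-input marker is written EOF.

ArgList is the start symbol, so EOF ∈ FOLLOW(ArgList).
In Decl : ) ArgList: ArgList is at the end, add FOLLOW(Decl) = { ), [, ], num }.
In Type : ] num Type ArgList: ArgList is at the end, add FOLLOW(Type) = { ), [, ], num }.
Union: FOLLOW(ArgList) = { EOF, ), [, ], num }.

{ EOF, ), [, ], num }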